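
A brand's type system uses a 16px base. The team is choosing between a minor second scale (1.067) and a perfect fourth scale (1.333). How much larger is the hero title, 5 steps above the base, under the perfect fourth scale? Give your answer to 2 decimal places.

45.21px

Minor second: 16.0 × 1.067⁵ = 22.1280px
Perfect fourth: 16.0 × 1.333⁵ = 67.3396px
Difference: 67.3396 − 22.1280 = 45.2116px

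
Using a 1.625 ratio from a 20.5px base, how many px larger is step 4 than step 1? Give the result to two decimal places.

109.63px

Step 1: 20.5 × 1.625 = 33.3125px
Step 4: 20.5 × 1.625⁴ = 142.9445px
Difference: 142.9445 − 33.3125 = 109.6320px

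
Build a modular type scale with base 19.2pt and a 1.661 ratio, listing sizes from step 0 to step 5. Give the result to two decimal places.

Step 0: 19.2pt
Step 1: 19.2 × 1.661 = 31.89
Step 2: 19.2 × 1.661² = 52.97
Step 3: 19.2 × 1.661³ = 87.99
Step 4: 19.2 × 1.661⁴ = 146.14
Step 5: 19.2 × 1.661⁵ = 242.74

19.20pt, 31.89pt, 52.97pt, 87.99pt, 146.14pt, 242.74pt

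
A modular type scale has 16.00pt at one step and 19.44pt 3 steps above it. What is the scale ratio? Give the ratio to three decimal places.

1.067

The ratio satisfies 16.00 × r³ = 19.44, so r = (19.44 / 16.00)^(1/3).
r = 1.2150^(1/3) ≈ 1.0671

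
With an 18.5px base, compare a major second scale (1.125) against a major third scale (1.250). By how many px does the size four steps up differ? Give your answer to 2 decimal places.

Major second: 18.5 × 1.125⁴ = 29.6334px
Major third: 18.5 × 1.250⁴ = 45.1660px
Difference: 45.1660 − 29.6334 = 15.5326px

15.53px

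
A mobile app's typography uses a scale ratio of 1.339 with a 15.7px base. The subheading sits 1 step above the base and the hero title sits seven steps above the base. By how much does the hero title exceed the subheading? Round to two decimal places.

100.14px

Step 1: 15.7 × 1.339 = 21.0223px
Step 7: 15.7 × 1.339⁷ = 121.1612px
Difference: 121.1612 − 21.0223 = 100.1389px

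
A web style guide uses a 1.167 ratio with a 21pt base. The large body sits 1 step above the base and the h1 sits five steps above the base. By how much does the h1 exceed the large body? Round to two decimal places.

Step 1: 21.0 × 1.167 = 24.5070pt
Step 5: 21.0 × 1.167⁵ = 45.4542pt
Difference: 45.4542 − 24.5070 = 20.9472pt

20.95pt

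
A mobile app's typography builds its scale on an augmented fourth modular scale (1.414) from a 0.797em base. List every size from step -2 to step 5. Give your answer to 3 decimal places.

0.399em, 0.564em, 0.797em, 1.127em, 1.594em, 2.253em, 3.186em, 4.505em

Step -2: 0.797 ÷ 1.414² = 0.399
Step -1: 0.797 ÷ 1.414 = 0.564
Step 0: 0.797em
Step 1: 0.797 × 1.414 = 1.127
Step 2: 0.797 × 1.414² = 1.594
Step 3: 0.797 × 1.414³ = 2.253
Step 4: 0.797 × 1.414⁴ = 3.186
Step 5: 0.797 × 1.414⁵ = 4.505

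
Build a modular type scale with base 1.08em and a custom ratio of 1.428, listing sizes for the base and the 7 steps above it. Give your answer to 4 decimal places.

Step 0: 1.08em
Step 1: 1.08 × 1.428 = 1.5422
Step 2: 1.08 × 1.428² = 2.2023
Step 3: 1.08 × 1.428³ = 3.1449
Step 4: 1.08 × 1.428⁴ = 4.4909
Step 5: 1.08 × 1.428⁵ = 6.4131
Step 6: 1.08 × 1.428⁶ = 9.1578
Step 7: 1.08 × 1.428⁷ = 13.0774

1.0800em, 1.5422em, 2.2023em, 3.1449em, 4.4909em, 6.4131em, 9.1578em, 13.0774em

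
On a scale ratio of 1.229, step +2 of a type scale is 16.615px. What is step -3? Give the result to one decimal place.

Moving from step +2 to step -3 is 5 steps down, so divide by r⁵.
16.615 ÷ 1.229⁵ = 16.615 ÷ 2.80388 ≈ 5.926

5.9px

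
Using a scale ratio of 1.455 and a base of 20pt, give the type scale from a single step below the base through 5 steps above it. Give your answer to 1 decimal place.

Step -1: 20.0 ÷ 1.455 = 13.7
Step 0: 20pt
Step 1: 20.0 × 1.455 = 29.1
Step 2: 20.0 × 1.455² = 42.3
Step 3: 20.0 × 1.455³ = 61.6
Step 4: 20.0 × 1.455⁴ = 89.6
Step 5: 20.0 × 1.455⁵ = 130.4

13.7pt, 20.0pt, 29.1pt, 42.3pt, 61.6pt, 89.6pt, 130.4pt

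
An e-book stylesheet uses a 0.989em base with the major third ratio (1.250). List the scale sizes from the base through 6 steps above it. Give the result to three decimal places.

0.989em, 1.236em, 1.545em, 1.932em, 2.415em, 3.018em, 3.773em

Step 0: 0.989em
Step 1: 0.989 × 1.250 = 1.236
Step 2: 0.989 × 1.250² = 1.545
Step 3: 0.989 × 1.250³ = 1.932
Step 4: 0.989 × 1.250⁴ = 2.415
Step 5: 0.989 × 1.250⁵ = 3.018
Step 6: 0.989 × 1.250⁶ = 3.773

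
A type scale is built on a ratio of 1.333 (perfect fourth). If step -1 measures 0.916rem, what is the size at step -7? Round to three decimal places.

0.916 ÷ 1.333⁶ = 0.916 ÷ 5.61023 ≈ 0.163

0.163rem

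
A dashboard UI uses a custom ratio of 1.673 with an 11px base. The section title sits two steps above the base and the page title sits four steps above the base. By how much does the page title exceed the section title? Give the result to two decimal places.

55.39px

Step 2: 11.0 × 1.673² = 30.7882px
Step 4: 11.0 × 1.673⁴ = 86.1740px
Difference: 86.1740 − 30.7882 = 55.3858px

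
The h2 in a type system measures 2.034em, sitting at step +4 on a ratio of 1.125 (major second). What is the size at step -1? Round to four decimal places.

The gap is -1 − (4) = -5 steps, so the factor is 1.125^-5.
2.034 ÷ 1.125⁵ = 2.034 ÷ 1.80203 ≈ 1.1287

1.1287em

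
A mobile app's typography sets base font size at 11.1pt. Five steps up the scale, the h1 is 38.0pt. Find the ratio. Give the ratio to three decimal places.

1.279

r⁵ = 38.0 / 11.1, so r = (38.0/11.1)^(1/5).
r = 3.4234^(1/5) ≈ 1.2791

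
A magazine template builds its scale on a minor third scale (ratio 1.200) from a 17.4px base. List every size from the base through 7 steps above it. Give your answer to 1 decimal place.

17.4px, 20.9px, 25.1px, 30.1px, 36.1px, 43.3px, 52.0px, 62.3px

Step 0: 17.4px
Step 1: 17.4 × 1.200 = 20.9
Step 2: 17.4 × 1.200² = 25.1
Step 3: 17.4 × 1.200³ = 30.1
Step 4: 17.4 × 1.200⁴ = 36.1
Step 5: 17.4 × 1.200⁵ = 43.3
Step 6: 17.4 × 1.200⁶ = 52.0
Step 7: 17.4 × 1.200⁷ = 62.3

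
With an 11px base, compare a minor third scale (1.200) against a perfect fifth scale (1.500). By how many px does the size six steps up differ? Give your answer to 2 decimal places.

Minor third: 11.0 × 1.200⁶ = 32.8458px
Perfect fifth: 11.0 × 1.500⁶ = 125.2969px
Difference: 125.2969 − 32.8458 = 92.4511px

92.45px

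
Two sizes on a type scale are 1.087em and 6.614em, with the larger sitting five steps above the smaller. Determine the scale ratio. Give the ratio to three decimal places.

The ratio satisfies 1.087 × r⁵ = 6.614, so r = (6.614 / 1.087)^(1/5).
r = 6.0846^(1/5) ≈ 1.4350

1.435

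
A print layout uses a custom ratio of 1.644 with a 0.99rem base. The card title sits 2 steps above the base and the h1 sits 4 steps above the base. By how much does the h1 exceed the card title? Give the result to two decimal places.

Step 2: 0.99 × 1.644² = 2.6757rem
Step 4: 0.99 × 1.644⁴ = 7.2317rem
Difference: 7.2317 − 2.6757 = 4.5560rem

4.56rem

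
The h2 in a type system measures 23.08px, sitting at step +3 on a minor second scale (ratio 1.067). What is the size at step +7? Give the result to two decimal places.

23.08 × 1.067⁴ = 23.08 × 1.29616 ≈ 29.915

29.92px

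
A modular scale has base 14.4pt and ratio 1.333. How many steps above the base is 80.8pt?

1.333ⁿ = 80.8 / 14.4 = 5.6111
n = ln(5.6111) / ln(1.333) = 1.7247 / 0.2874 ≈ 6.00

6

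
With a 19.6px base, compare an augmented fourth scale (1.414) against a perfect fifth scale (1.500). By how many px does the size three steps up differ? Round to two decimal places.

10.74px

Augmented fourth: 19.6 × 1.414³ = 55.4121px
Perfect fifth: 19.6 × 1.500³ = 66.1500px
Difference: 66.1500 − 55.4121 = 10.7379px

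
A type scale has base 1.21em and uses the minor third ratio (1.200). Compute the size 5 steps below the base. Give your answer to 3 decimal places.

Every step multiplies by the scale ratio.
1.21 ÷ 1.200⁵ = 1.21 ÷ 2.48832 ≈ 0.486

0.486em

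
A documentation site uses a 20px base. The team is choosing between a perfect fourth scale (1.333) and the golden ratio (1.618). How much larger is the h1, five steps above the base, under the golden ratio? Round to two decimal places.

137.61px

Perfect fourth: 20.0 × 1.333⁵ = 84.1745px
Golden ratio: 20.0 × 1.618⁵ = 221.7801px
Difference: 221.7801 − 84.1745 = 137.6056px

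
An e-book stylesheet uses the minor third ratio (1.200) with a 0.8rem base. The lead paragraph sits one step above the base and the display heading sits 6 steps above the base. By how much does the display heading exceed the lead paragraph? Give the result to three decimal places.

Step 1: 0.8 × 1.200 = 0.96000rem
Step 6: 0.8 × 1.200⁶ = 2.38879rem
Difference: 2.38879 − 0.96000 = 1.42879rem

1.429rem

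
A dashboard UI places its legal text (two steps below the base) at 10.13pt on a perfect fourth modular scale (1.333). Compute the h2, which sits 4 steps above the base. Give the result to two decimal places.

The gap is 4 − (-2) = 6 steps, so the factor is 1.333^6.
10.13 × 1.333⁶ = 10.13 × 5.61023 ≈ 56.832

56.83pt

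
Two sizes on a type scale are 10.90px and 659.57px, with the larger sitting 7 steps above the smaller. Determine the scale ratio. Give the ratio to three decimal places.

The ratio satisfies 10.90 × r⁷ = 659.57, so r = (659.57 / 10.90)^(1/7).
r = 60.5110^(1/7) ≈ 1.7970

1.797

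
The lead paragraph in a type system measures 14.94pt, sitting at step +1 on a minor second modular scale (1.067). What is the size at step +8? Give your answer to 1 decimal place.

23.5pt

The gap is 8 − (1) = 7 steps, so the factor is 1.067^7.
14.94 × 1.067⁷ = 14.94 × 1.57453 ≈ 23.523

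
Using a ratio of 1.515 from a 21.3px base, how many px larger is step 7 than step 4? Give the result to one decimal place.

278.0px

Step 4: 21.3 × 1.515⁴ = 112.210px
Step 7: 21.3 × 1.515⁷ = 390.183px
Difference: 390.183 − 112.210 = 277.973px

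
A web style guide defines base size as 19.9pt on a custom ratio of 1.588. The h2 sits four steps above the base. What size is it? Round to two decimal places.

126.55pt

19.9 × 1.588⁴ = 19.9 × 6.35919 ≈ 126.55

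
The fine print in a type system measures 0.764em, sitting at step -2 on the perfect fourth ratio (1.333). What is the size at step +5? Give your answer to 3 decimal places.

5.714em

The gap is 5 − (-2) = 7 steps, so the factor is 1.333^7.
0.764 × 1.333⁷ = 0.764 × 7.47844 ≈ 5.714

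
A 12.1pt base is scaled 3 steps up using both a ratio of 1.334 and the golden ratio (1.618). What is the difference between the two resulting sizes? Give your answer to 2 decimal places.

At 1.334: 12.1 × 1.334³ = 28.7245pt
Golden ratio: 12.1 × 1.618³ = 51.2532pt
Difference: 51.2532 − 28.7245 = 22.5287pt

22.53pt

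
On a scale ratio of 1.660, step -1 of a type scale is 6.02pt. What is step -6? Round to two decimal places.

0.48pt

6.02 ÷ 1.660⁵ = 6.02 ÷ 12.60493 ≈ 0.478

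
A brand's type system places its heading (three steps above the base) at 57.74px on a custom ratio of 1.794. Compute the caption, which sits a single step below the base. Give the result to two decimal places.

57.74 ÷ 1.794⁴ = 57.74 ÷ 10.35833 ≈ 5.574

5.57px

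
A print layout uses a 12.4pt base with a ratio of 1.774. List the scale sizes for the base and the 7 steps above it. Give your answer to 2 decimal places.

Step 0: 12.4pt
Step 1: 12.4 × 1.774 = 22.00
Step 2: 12.4 × 1.774² = 39.02
Step 3: 12.4 × 1.774³ = 69.23
Step 4: 12.4 × 1.774⁴ = 122.81
Step 5: 12.4 × 1.774⁵ = 217.87
Step 6: 12.4 × 1.774⁶ = 386.49
Step 7: 12.4 × 1.774⁷ = 685.64

12.40pt, 22.00pt, 39.02pt, 69.23pt, 122.81pt, 217.87pt, 386.49pt, 685.64pt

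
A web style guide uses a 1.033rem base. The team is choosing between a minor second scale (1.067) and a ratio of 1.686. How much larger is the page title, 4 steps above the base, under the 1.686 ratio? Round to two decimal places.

Minor second: 1.033 × 1.067⁴ = 1.3389rem
At 1.686: 1.033 × 1.686⁴ = 8.3470rem
Difference: 8.3470 − 1.3389 = 7.0081rem

7.01rem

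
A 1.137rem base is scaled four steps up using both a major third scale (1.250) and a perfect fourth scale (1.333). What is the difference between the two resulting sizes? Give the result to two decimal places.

0.81rem

Major third: 1.137 × 1.250⁴ = 2.7759rem
Perfect fourth: 1.137 × 1.333⁴ = 3.5899rem
Difference: 3.5899 − 2.7759 = 0.8140rem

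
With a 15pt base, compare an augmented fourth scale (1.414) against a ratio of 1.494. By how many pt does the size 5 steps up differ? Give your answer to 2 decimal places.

Augmented fourth: 15.0 × 1.414⁵ = 84.7888pt
At 1.494: 15.0 × 1.494⁵ = 111.6463pt
Difference: 111.6463 − 84.7888 = 26.8575pt

26.86pt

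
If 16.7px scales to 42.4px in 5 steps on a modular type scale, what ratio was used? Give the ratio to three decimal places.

1.205

r⁵ = 42.4 / 16.7, so r = (42.4/16.7)^(1/5).
r = 2.5389^(1/5) ≈ 1.2048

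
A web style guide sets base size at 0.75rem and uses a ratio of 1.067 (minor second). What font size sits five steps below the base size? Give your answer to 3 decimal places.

Every step multiplies by the scale ratio.
0.75 ÷ 1.067⁵ = 0.75 ÷ 1.38300 ≈ 0.542

0.542rem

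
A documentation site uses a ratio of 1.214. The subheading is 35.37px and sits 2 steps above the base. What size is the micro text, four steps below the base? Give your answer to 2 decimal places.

11.05px

35.37 ÷ 1.214⁶ = 35.37 ÷ 3.20119 ≈ 11.049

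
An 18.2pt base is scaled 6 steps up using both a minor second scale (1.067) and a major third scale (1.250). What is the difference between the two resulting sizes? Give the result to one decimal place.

42.6pt

Minor second: 18.2 × 1.067⁶ = 26.857pt
Major third: 18.2 × 1.250⁶ = 69.427pt
Difference: 69.427 − 26.857 = 42.570pt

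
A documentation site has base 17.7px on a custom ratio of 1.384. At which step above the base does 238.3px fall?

1.384ⁿ = 238.3 / 17.7 = 13.4633
n = ln(13.4633) / ln(1.384) = 2.6000 / 0.3250 ≈ 8.00

8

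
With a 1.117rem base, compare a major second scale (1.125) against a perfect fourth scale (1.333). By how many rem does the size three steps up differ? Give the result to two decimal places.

1.06rem

Major second: 1.117 × 1.125³ = 1.5904rem
Perfect fourth: 1.117 × 1.333³ = 2.6457rem
Difference: 2.6457 − 1.5904 = 1.0553rem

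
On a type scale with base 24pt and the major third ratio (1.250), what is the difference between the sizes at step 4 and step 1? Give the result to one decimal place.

28.6pt

Step 1: 24.0 × 1.250 = 30.000pt
Step 4: 24.0 × 1.250⁴ = 58.594pt
Difference: 58.594 − 30.000 = 28.594pt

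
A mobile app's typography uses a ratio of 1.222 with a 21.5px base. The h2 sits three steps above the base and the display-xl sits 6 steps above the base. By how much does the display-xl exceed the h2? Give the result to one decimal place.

Step 3: 21.5 × 1.222³ = 39.233px
Step 6: 21.5 × 1.222⁶ = 71.592px
Difference: 71.592 − 39.233 = 32.359px

32.4px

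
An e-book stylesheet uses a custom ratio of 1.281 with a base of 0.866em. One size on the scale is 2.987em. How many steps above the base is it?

5

1.281ⁿ = 2.987 / 0.866 = 3.4492
n = ln(3.4492) / ln(1.281) = 1.2381 / 0.2476 ≈ 5.00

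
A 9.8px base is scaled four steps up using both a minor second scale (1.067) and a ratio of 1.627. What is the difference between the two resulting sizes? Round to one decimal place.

Minor second: 9.8 × 1.067⁴ = 12.702px
At 1.627: 9.8 × 1.627⁴ = 68.671px
Difference: 68.671 − 12.702 = 55.969px

56.0px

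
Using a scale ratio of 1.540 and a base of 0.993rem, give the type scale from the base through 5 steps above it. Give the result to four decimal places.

Step 0: 0.993rem
Step 1: 0.993 × 1.540 = 1.5292
Step 2: 0.993 × 1.540² = 2.3550
Step 3: 0.993 × 1.540³ = 3.6267
Step 4: 0.993 × 1.540⁴ = 5.5851
Step 5: 0.993 × 1.540⁵ = 8.6011

0.9930rem, 1.5292rem, 2.3550rem, 3.6267rem, 5.5851rem, 8.6011rem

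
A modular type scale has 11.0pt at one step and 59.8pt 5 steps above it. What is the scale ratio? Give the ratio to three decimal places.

1.403

r⁵ = 59.8 / 11.0, so r = (59.8/11.0)^(1/5).
r = 5.4364^(1/5) ≈ 1.4030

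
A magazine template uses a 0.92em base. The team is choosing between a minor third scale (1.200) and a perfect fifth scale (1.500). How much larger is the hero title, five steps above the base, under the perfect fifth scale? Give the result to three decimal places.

4.697em

Minor third: 0.92 × 1.200⁵ = 2.28925em
Perfect fifth: 0.92 × 1.500⁵ = 6.98625em
Difference: 6.98625 − 2.28925 = 4.69700em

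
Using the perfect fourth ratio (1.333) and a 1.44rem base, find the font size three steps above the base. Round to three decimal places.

3.411rem

A modular type scale is a geometric sequence: sizeₙ = base × rⁿ.
1.44 × 1.333³ = 1.44 × 2.36859 ≈ 3.411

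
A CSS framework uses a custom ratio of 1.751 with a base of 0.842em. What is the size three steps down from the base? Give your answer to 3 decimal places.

A modular type scale is a geometric sequence: sizeₙ = base × rⁿ.
0.842 ÷ 1.751³ = 0.842 ÷ 5.36857 ≈ 0.157

0.157em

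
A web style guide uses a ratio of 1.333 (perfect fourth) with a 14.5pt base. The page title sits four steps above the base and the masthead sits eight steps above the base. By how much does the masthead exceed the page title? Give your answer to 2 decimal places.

98.77pt

Step 4: 14.5 × 1.333⁴ = 45.7814pt
Step 8: 14.5 × 1.333⁸ = 144.5470pt
Difference: 144.5470 − 45.7814 = 98.7656pt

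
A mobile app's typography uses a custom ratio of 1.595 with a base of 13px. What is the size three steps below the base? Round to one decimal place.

3.2px

Every step multiplies by the scale ratio.
13.0 ÷ 1.595³ = 13.0 ÷ 4.05772 ≈ 3.20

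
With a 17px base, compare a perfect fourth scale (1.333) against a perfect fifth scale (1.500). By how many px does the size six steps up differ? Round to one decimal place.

Perfect fourth: 17.0 × 1.333⁶ = 95.374px
Perfect fifth: 17.0 × 1.500⁶ = 193.641px
Difference: 193.641 − 95.374 = 98.267px

98.3px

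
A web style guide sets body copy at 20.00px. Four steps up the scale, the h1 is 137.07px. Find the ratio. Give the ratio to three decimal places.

1.618

r⁴ = 137.07 / 20.00, so r = (137.07/20.00)^(1/4).
r = 6.8535^(1/4) ≈ 1.6180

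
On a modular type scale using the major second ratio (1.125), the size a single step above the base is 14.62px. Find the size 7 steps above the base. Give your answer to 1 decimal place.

14.62 × 1.125⁶ = 14.62 × 2.02729 ≈ 29.639

29.6px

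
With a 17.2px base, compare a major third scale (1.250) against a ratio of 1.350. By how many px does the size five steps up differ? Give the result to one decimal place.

24.6px

Major third: 17.2 × 1.250⁵ = 52.490px
At 1.350: 17.2 × 1.350⁵ = 77.125px
Difference: 77.125 − 52.490 = 24.635px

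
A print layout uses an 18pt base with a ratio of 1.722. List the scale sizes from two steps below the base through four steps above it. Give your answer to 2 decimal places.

Step -2: 18.0 ÷ 1.722² = 6.07
Step -1: 18.0 ÷ 1.722 = 10.45
Step 0: 18pt
Step 1: 18.0 × 1.722 = 31.00
Step 2: 18.0 × 1.722² = 53.38
Step 3: 18.0 × 1.722³ = 91.91
Step 4: 18.0 × 1.722⁴ = 158.27

6.07pt, 10.45pt, 18.00pt, 31.00pt, 53.38pt, 91.91pt, 158.27pt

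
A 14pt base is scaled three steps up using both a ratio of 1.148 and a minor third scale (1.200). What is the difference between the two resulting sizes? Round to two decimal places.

At 1.148: 14.0 × 1.148³ = 21.1814pt
Minor third: 14.0 × 1.200³ = 24.1920pt
Difference: 24.1920 − 21.1814 = 3.0106pt

3.01pt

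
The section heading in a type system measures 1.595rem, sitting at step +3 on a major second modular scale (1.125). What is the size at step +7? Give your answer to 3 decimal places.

2.555rem

The gap is 7 − (3) = 4 steps, so the factor is 1.125^4.
1.595 × 1.125⁴ = 1.595 × 1.60181 ≈ 2.555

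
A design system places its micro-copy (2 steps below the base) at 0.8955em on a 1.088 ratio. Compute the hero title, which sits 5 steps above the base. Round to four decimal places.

1.6161em

0.8955 × 1.088⁷ = 0.8955 × 1.80469 ≈ 1.6161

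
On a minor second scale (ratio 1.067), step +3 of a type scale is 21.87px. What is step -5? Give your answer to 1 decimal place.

Moving from step +3 to step -5 is 8 steps down, so divide by r⁸.
21.87 ÷ 1.067⁸ = 21.87 ÷ 1.68002 ≈ 13.018

13.0px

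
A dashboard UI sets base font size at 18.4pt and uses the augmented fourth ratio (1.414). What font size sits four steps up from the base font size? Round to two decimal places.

Each step on a modular scale multiplies by the ratio, so the size n steps from the base is base × ratioⁿ.
18.4 × 1.414⁴ = 18.4 × 3.99758 ≈ 73.56

73.56pt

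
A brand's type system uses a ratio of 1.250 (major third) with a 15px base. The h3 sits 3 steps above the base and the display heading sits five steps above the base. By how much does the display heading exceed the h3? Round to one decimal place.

Step 3: 15.0 × 1.250³ = 29.297px
Step 5: 15.0 × 1.250⁵ = 45.776px
Difference: 45.776 − 29.297 = 16.479px

16.5px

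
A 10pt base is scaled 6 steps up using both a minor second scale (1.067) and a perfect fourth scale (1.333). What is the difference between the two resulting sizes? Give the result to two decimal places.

Minor second: 10.0 × 1.067⁶ = 14.7566pt
Perfect fourth: 10.0 × 1.333⁶ = 56.1023pt
Difference: 56.1023 − 14.7566 = 41.3457pt

41.35pt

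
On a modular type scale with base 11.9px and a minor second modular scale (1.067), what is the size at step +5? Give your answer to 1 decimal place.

16.5px

11.9 × 1.067⁵ = 11.9 × 1.38300 ≈ 16.46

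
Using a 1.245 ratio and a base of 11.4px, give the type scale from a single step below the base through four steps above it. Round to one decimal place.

9.2px, 11.4px, 14.2px, 17.7px, 22.0px, 27.4px

Step -1: 11.4 ÷ 1.245 = 9.2
Step 0: 11.4px
Step 1: 11.4 × 1.245 = 14.2
Step 2: 11.4 × 1.245² = 17.7
Step 3: 11.4 × 1.245³ = 22.0
Step 4: 11.4 × 1.245⁴ = 27.4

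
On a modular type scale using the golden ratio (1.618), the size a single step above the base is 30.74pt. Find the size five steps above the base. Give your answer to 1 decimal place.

210.7pt

30.74 × 1.618⁴ = 30.74 × 6.85353 ≈ 210.677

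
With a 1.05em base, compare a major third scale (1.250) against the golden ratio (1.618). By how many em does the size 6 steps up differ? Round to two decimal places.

14.83em

Major third: 1.05 × 1.250⁶ = 4.0054em
Golden ratio: 1.05 × 1.618⁶ = 18.8391em
Difference: 18.8391 − 4.0054 = 14.8337em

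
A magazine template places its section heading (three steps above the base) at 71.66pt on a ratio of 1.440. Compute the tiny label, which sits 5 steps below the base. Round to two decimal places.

71.66 ÷ 1.440⁸ = 71.66 ÷ 18.48843 ≈ 3.876

3.88pt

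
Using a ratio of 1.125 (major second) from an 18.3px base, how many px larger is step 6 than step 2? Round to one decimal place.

13.9px

Step 2: 18.3 × 1.125² = 23.161px
Step 6: 18.3 × 1.125⁶ = 37.099px
Difference: 37.099 − 23.161 = 13.938px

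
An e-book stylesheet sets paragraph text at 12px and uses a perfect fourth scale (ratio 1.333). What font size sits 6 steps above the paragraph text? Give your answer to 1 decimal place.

67.3px

12.0 × 1.333⁶ = 12.0 × 5.61023 ≈ 67.32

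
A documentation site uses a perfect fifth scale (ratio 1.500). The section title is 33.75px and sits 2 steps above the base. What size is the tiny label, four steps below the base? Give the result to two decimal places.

2.96px

Moving from step +2 to step -4 is 6 steps down, so divide by r⁶.
33.75 ÷ 1.500⁶ = 33.75 ÷ 11.39062 ≈ 2.963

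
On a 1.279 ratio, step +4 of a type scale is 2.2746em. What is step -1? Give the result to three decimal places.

The gap is -1 − (4) = -5 steps, so the factor is 1.279^-5.
2.2746 ÷ 1.279⁵ = 2.2746 ÷ 3.42257 ≈ 0.665

0.665em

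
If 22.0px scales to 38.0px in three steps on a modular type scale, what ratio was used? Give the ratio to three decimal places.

1.200

The ratio satisfies 22.0 × r³ = 38.0, so r = (38.0 / 22.0)^(1/3).
r = 1.7273^(1/3) ≈ 1.1998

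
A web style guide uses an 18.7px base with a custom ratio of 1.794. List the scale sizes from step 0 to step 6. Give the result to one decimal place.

18.7px, 33.5px, 60.2px, 108.0px, 193.7px, 347.5px, 623.4px

Step 0: 18.7px
Step 1: 18.7 × 1.794 = 33.5
Step 2: 18.7 × 1.794² = 60.2
Step 3: 18.7 × 1.794³ = 108.0
Step 4: 18.7 × 1.794⁴ = 193.7
Step 5: 18.7 × 1.794⁵ = 347.5
Step 6: 18.7 × 1.794⁶ = 623.4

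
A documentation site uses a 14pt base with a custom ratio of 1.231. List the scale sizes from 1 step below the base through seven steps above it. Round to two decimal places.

Step -1: 14.0 ÷ 1.231 = 11.37
Step 0: 14pt
Step 1: 14.0 × 1.231 = 17.23
Step 2: 14.0 × 1.231² = 21.22
Step 3: 14.0 × 1.231³ = 26.12
Step 4: 14.0 × 1.231⁴ = 32.15
Step 5: 14.0 × 1.231⁵ = 39.57
Step 6: 14.0 × 1.231⁶ = 48.72
Step 7: 14.0 × 1.231⁷ = 59.97

11.37pt, 14.00pt, 17.23pt, 21.22pt, 26.12pt, 32.15pt, 39.57pt, 48.72pt, 59.97pt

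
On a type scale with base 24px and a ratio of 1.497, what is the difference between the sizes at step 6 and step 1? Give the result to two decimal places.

Step 1: 24.0 × 1.497 = 35.9280px
Step 6: 24.0 × 1.497⁶ = 270.1109px
Difference: 270.1109 − 35.9280 = 234.1829px

234.18px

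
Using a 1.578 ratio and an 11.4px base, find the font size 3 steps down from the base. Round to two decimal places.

2.90px

11.4 ÷ 1.578³ = 11.4 ÷ 3.92935 ≈ 2.90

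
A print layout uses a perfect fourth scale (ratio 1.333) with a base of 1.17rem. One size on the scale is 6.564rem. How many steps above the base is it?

1.333ⁿ = 6.564 / 1.17 = 5.6103
n = ln(5.6103) / ln(1.333) = 1.7246 / 0.2874 ≈ 6.00

6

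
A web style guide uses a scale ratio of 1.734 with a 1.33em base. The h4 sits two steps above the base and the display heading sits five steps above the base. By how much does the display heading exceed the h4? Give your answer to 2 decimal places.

16.85em

Step 2: 1.33 × 1.734² = 3.9990em
Step 5: 1.33 × 1.734⁵ = 20.8496em
Difference: 20.8496 − 3.9990 = 16.8506em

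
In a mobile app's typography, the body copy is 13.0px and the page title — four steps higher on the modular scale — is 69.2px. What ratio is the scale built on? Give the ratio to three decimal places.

1.519

The ratio satisfies 13.0 × r⁴ = 69.2, so r = (69.2 / 13.0)^(1/4).
r = 5.3231^(1/4) ≈ 1.5189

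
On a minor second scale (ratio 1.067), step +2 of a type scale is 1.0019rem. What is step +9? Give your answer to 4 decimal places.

The gap is 9 − (2) = 7 steps, so the factor is 1.067^7.
1.0019 × 1.067⁷ = 1.0019 × 1.57453 ≈ 1.5775

1.5775rem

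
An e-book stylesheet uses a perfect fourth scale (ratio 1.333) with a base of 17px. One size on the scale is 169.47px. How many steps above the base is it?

8

1.333ⁿ = 169.47 / 17 = 9.9688
n = ln(9.9688) / ln(1.333) = 2.2995 / 0.2874 ≈ 8.00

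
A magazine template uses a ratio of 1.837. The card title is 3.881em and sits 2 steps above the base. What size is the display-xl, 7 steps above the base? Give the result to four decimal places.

The gap is 7 − (2) = 5 steps, so the factor is 1.837^5.
3.881 × 1.837⁵ = 3.881 × 20.91923 ≈ 81.1875

81.1875em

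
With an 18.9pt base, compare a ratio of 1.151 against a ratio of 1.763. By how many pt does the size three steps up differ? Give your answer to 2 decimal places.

At 1.151: 18.9 × 1.151³ = 28.8196pt
At 1.763: 18.9 × 1.763³ = 103.5664pt
Difference: 103.5664 − 28.8196 = 74.7468pt

74.75pt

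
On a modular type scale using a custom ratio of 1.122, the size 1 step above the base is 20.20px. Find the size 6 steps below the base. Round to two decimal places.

9.02px

Moving from step +1 to step -6 is 7 steps down, so divide by r⁷.
20.20 ÷ 1.122⁷ = 20.20 ÷ 2.23846 ≈ 9.024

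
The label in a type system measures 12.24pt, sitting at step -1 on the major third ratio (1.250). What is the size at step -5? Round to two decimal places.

12.24 ÷ 1.250⁴ = 12.24 ÷ 2.44141 ≈ 5.014

5.01pt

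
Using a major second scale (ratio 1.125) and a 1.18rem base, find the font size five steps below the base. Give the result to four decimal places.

1.18 ÷ 1.125⁵ = 1.18 ÷ 1.80203 ≈ 0.6548

0.6548rem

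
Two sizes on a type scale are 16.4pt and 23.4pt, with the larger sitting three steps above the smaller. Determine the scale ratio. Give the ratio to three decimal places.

The ratio satisfies 16.4 × r³ = 23.4, so r = (23.4 / 16.4)^(1/3).
r = 1.4268^(1/3) ≈ 1.1258

1.126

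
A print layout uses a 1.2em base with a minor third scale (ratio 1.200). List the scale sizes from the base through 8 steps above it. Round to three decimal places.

1.200em, 1.440em, 1.728em, 2.074em, 2.488em, 2.986em, 3.583em, 4.300em, 5.160em

Step 0: 1.2em
Step 1: 1.2 × 1.200 = 1.440
Step 2: 1.2 × 1.200² = 1.728
Step 3: 1.2 × 1.200³ = 2.074
Step 4: 1.2 × 1.200⁴ = 2.488
Step 5: 1.2 × 1.200⁵ = 2.986
Step 6: 1.2 × 1.200⁶ = 3.583
Step 7: 1.2 × 1.200⁷ = 4.300
Step 8: 1.2 × 1.200⁸ = 5.160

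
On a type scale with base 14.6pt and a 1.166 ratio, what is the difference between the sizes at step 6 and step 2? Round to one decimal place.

16.8pt

Step 2: 14.6 × 1.166² = 19.850pt
Step 6: 14.6 × 1.166⁶ = 36.690pt
Difference: 36.690 − 19.850 = 16.840pt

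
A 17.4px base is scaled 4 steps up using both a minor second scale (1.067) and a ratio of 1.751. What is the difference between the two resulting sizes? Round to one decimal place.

141.0px

Minor second: 17.4 × 1.067⁴ = 22.553px
At 1.751: 17.4 × 1.751⁴ = 163.566px
Difference: 163.566 − 22.553 = 141.013px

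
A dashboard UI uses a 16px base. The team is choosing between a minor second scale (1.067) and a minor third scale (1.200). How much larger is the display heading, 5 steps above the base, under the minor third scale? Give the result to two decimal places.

17.69px

Minor second: 16.0 × 1.067⁵ = 22.1280px
Minor third: 16.0 × 1.200⁵ = 39.8131px
Difference: 39.8131 − 22.1280 = 17.6851px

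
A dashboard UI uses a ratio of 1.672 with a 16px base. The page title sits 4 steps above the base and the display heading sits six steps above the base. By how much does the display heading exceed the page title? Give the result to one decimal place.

Step 4: 16.0 × 1.672⁴ = 125.045px
Step 6: 16.0 × 1.672⁶ = 349.573px
Difference: 349.573 − 125.045 = 224.528px

224.5px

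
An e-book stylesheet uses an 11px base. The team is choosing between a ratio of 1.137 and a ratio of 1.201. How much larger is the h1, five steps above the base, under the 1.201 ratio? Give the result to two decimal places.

At 1.137: 11.0 × 1.137⁵ = 20.9023px
At 1.201: 11.0 × 1.201⁵ = 27.4858px
Difference: 27.4858 − 20.9023 = 6.5835px

6.58px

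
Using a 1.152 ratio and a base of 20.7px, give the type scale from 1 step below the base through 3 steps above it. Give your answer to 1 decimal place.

Step -1: 20.7 ÷ 1.152 = 18.0
Step 0: 20.7px
Step 1: 20.7 × 1.152 = 23.8
Step 2: 20.7 × 1.152² = 27.5
Step 3: 20.7 × 1.152³ = 31.6

18.0px, 20.7px, 23.8px, 27.5px, 31.6px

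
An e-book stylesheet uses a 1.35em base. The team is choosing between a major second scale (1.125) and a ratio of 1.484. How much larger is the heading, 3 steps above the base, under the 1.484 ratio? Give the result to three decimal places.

2.490em

Major second: 1.35 × 1.125³ = 1.92217em
At 1.484: 1.35 × 1.484³ = 4.41200em
Difference: 4.41200 − 1.92217 = 2.48983em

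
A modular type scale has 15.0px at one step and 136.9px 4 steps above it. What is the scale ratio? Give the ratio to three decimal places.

r⁴ = 136.9 / 15.0, so r = (136.9/15.0)^(1/4).
r = 9.1267^(1/4) ≈ 1.7381

1.738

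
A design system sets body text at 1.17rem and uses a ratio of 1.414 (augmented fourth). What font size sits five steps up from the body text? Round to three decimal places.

Each step on a modular scale multiplies by the ratio, so the size n steps from the base is base × ratioⁿ.
1.17 × 1.414⁵ = 1.17 × 5.65258 ≈ 6.614

6.614rem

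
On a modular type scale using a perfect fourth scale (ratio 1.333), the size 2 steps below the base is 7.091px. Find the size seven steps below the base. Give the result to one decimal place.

7.091 ÷ 1.333⁵ = 7.091 ÷ 4.20873 ≈ 1.685

1.7px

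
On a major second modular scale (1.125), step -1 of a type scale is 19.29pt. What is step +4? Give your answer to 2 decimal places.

34.76pt

19.29 × 1.125⁵ = 19.29 × 1.80203 ≈ 34.761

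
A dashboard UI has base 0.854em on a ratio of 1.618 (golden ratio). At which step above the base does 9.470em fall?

5

1.618ⁿ = 9.470 / 0.854 = 11.0890
n = ln(11.0890) / ln(1.618) = 2.4060 / 0.4812 ≈ 5.00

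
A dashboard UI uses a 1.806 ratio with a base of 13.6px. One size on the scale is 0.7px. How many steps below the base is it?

1.806ⁿ = 13.6 / 0.7 = 19.4286
n = ln(19.4286) / ln(1.806) = 2.9667 / 0.5911 ≈ 5.02

5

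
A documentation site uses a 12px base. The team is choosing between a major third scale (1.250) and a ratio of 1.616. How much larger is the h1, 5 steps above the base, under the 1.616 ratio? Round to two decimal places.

95.63px

Major third: 12.0 × 1.250⁵ = 36.6211px
At 1.616: 12.0 × 1.616⁵ = 132.2477px
Difference: 132.2477 − 36.6211 = 95.6266px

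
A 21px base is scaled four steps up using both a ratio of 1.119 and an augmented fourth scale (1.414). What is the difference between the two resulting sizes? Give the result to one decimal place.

51.0px

At 1.119: 21.0 × 1.119⁴ = 32.926px
Augmented fourth: 21.0 × 1.414⁴ = 83.949px
Difference: 83.949 − 32.926 = 51.023px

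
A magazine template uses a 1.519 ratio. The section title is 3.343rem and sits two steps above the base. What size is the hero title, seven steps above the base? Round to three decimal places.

27.035rem

3.343 × 1.519⁵ = 3.343 × 8.08703 ≈ 27.035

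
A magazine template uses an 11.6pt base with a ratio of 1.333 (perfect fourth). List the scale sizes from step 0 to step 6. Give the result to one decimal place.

11.6pt, 15.5pt, 20.6pt, 27.5pt, 36.6pt, 48.8pt, 65.1pt

Step 0: 11.6pt
Step 1: 11.6 × 1.333 = 15.5
Step 2: 11.6 × 1.333² = 20.6
Step 3: 11.6 × 1.333³ = 27.5
Step 4: 11.6 × 1.333⁴ = 36.6
Step 5: 11.6 × 1.333⁵ = 48.8
Step 6: 11.6 × 1.333⁶ = 65.1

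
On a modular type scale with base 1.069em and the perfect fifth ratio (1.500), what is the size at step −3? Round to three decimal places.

1.069 ÷ 1.500³ = 1.069 ÷ 3.37500 ≈ 0.317

0.317em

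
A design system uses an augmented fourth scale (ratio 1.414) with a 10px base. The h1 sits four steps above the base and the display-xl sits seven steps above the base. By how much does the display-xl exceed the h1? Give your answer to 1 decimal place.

Step 4: 10.0 × 1.414⁴ = 39.976px
Step 7: 10.0 × 1.414⁷ = 113.018px
Difference: 113.018 − 39.976 = 73.042px

73.0px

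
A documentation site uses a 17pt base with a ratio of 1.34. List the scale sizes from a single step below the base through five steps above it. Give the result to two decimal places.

12.69pt, 17.00pt, 22.78pt, 30.53pt, 40.90pt, 54.81pt, 73.45pt

Step -1: 17.0 ÷ 1.34 = 12.69
Step 0: 17pt
Step 1: 17.0 × 1.34 = 22.78
Step 2: 17.0 × 1.34² = 30.53
Step 3: 17.0 × 1.34³ = 40.90
Step 4: 17.0 × 1.34⁴ = 54.81
Step 5: 17.0 × 1.34⁵ = 73.45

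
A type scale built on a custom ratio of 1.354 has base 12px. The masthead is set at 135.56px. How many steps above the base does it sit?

1.354ⁿ = 135.56 / 12 = 11.2967
n = ln(11.2967) / ln(1.354) = 2.4245 / 0.3031 ≈ 8.00

8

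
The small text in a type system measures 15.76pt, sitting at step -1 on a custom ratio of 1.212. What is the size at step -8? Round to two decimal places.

15.76 ÷ 1.212⁷ = 15.76 ÷ 3.84165 ≈ 4.102

4.10pt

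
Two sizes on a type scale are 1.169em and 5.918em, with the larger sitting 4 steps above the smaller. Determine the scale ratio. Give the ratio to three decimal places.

The ratio satisfies 1.169 × r⁴ = 5.918, so r = (5.918 / 1.169)^(1/4).
r = 5.0624^(1/4) ≈ 1.5000

1.500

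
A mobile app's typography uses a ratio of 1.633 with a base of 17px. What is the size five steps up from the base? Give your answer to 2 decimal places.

197.41px

17.0 × 1.633⁵ = 17.0 × 11.61264 ≈ 197.41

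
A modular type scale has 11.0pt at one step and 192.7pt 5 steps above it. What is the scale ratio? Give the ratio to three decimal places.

1.773

r⁵ = 192.7 / 11.0, so r = (192.7/11.0)^(1/5).
r = 17.5182^(1/5) ≈ 1.7730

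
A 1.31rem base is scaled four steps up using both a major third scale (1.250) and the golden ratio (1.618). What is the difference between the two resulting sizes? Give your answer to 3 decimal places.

5.780rem

Major third: 1.31 × 1.250⁴ = 3.19824rem
Golden ratio: 1.31 × 1.618⁴ = 8.97812rem
Difference: 8.97812 − 3.19824 = 5.77988rem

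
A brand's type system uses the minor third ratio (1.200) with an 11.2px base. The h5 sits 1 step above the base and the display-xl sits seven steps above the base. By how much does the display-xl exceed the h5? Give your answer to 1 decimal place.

Step 1: 11.2 × 1.200 = 13.440px
Step 7: 11.2 × 1.200⁷ = 40.132px
Difference: 40.132 − 13.440 = 26.692px

26.7px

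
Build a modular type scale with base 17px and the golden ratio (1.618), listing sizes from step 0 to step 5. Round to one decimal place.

Step 0: 17px
Step 1: 17.0 × 1.618 = 27.5
Step 2: 17.0 × 1.618² = 44.5
Step 3: 17.0 × 1.618³ = 72.0
Step 4: 17.0 × 1.618⁴ = 116.5
Step 5: 17.0 × 1.618⁵ = 188.5

17.0px, 27.5px, 44.5px, 72.0px, 116.5px, 188.5px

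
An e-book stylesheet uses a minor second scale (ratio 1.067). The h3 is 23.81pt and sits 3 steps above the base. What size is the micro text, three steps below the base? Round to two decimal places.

Moving from step +3 to step -3 is 6 steps down, so divide by r⁶.
23.81 ÷ 1.067⁶ = 23.81 ÷ 1.47566 ≈ 16.135

16.14pt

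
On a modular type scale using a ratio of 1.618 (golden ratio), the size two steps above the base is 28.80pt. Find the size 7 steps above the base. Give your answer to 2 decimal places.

319.36pt

28.80 × 1.618⁵ = 28.80 × 11.08901 ≈ 319.363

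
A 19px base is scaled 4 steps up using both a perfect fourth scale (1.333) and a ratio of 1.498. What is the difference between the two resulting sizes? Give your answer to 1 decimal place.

Perfect fourth: 19.0 × 1.333⁴ = 59.989px
At 1.498: 19.0 × 1.498⁴ = 95.676px
Difference: 95.676 − 59.989 = 35.687px

35.7px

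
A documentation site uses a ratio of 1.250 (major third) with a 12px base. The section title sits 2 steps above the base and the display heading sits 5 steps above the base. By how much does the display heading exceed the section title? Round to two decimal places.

Step 2: 12.0 × 1.250² = 18.7500px
Step 5: 12.0 × 1.250⁵ = 36.6211px
Difference: 36.6211 − 18.7500 = 17.8711px

17.87px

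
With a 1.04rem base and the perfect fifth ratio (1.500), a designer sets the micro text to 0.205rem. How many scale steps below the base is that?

4

1.500ⁿ = 1.04 / 0.205 = 5.0732
n = ln(5.0732) / ln(1.500) = 1.6240 / 0.4055 ≈ 4.01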